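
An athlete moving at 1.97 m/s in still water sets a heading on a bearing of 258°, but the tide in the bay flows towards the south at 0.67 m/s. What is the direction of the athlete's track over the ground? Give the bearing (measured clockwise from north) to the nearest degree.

241°

Taking east as x and north as y: velocity relative to the water = (-1.927, -0.410) m/s; the water relative to ground = (0.000, -0.670) m/s.
Velocity relative to ground = (-1.927, -0.410) + (0.000, -0.670) = (-1.927, -1.080) m/s.
Bearing = atan2(-1.93, -1.08) = 240.74° clockwise from north.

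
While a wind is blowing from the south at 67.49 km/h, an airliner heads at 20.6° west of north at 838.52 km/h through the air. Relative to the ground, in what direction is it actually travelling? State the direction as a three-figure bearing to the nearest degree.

Taking east as x and north as y: velocity relative to the air = (-295.026, 784.905) km/h; the air relative to ground = (0.000, 67.490) km/h.
Velocity relative to ground = (-295.026, 784.905) + (0.000, 67.490) = (-295.026, 852.395) km/h.
Bearing = atan2(-295.03, 852.39) = 340.91° clockwise from north.

341°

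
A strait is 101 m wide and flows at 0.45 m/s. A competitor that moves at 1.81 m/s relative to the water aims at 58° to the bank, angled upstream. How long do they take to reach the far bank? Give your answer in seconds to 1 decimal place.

The component of the competitor's velocity perpendicular to the bank is 1.81 × sin 58° = 1.535 m/s.
The flow acts along the bank and has no component across it.
Time = 101 / 1.535 = 65.799 s.

65.8 s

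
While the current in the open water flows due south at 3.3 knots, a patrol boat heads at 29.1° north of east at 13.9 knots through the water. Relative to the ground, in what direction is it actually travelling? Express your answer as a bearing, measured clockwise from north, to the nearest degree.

Taking east as x and north as y: velocity relative to the water = (12.145, 6.760) knots; the water relative to ground = (0.000, -3.300) knots.
Velocity relative to ground = (12.145, 6.760) + (0.000, -3.300) = (12.145, 3.460) knots.
Bearing = atan2(12.15, 3.46) = 74.10° clockwise from north.

074°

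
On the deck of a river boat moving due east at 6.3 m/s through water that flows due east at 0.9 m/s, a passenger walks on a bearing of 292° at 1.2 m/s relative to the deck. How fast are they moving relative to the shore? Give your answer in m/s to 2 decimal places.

6.10 m/s

In east/north components (m/s): passenger relative to river boat = (-1.113, 0.450); river boat relative to water = (6.300, 0.000); water relative to ground = (0.900, 0.000).
Sum = (6.087, 0.450) m/s.
Speed = |(6.087, 0.450)| = 6.104 m/s.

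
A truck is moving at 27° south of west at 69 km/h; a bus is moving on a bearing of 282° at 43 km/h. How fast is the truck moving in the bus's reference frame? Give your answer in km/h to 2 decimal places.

Taking east as x and north as y: truck velocity = (-61.479, -31.325) km/h; bus velocity = (-42.060, 8.940) km/h.
Velocity of truck relative to bus = (-61.479, -31.325) − (-42.060, 8.940) = (-19.419, -40.266) km/h.
Magnitude = |(-19.419, -40.266)| = 44.704 km/h.

44.70 km/h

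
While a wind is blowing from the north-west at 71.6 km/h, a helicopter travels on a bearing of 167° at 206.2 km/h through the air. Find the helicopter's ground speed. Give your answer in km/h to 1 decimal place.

269.6 km/h

Taking east as x and north as y: velocity relative to the air = (46.385, -200.915) km/h; the air relative to ground = (50.629, -50.629) km/h.
Velocity relative to ground = (46.385, -200.915) + (50.629, -50.629) = (97.014, -251.544) km/h.
Speed = |(97.014, -251.544)| = 269.603 km/h.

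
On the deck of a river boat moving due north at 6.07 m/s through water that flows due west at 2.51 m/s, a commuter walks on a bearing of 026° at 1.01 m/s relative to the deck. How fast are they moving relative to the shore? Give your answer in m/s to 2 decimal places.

In east/north components (m/s): commuter relative to river boat = (0.443, 0.908); river boat relative to water = (0.000, 6.070); water relative to ground = (-2.510, 0.000).
Sum = (-2.067, 6.978) m/s.
Speed = |(-2.067, 6.978)| = 7.278 m/s.

7.28 m/s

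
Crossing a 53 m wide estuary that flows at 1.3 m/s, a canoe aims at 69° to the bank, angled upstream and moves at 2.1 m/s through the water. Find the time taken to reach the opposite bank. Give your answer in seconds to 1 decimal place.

27.0 s

The component of the canoe's velocity perpendicular to the bank is 2.1 × sin 69° = 1.961 m/s.
Only the cross-stream component determines the crossing time; the current contributes nothing perpendicular to the bank.
Time = 53 / 1.961 = 27.034 s.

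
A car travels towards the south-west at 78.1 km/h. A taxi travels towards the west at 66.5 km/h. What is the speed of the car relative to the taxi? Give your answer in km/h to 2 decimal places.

Taking east as x and north as y: car velocity = (-55.225, -55.225) km/h; taxi velocity = (-66.500, 0.000) km/h.
Velocity of car relative to taxi = (-55.225, -55.225) − (-66.500, 0.000) = (11.275, -55.225) km/h.
Magnitude = |(11.275, -55.225)| = 56.364 km/h.

56.36 km/h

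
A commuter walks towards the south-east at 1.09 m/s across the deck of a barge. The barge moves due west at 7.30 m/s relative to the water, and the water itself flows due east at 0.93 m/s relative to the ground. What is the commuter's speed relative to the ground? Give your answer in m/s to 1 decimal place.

5.7 m/s

In east/north components (m/s): commuter relative to barge = (0.771, -0.771); barge relative to water = (-7.300, 0.000); water relative to ground = (0.930, 0.000).
Sum = (-5.599, -0.771) m/s.
Speed = |(-5.599, -0.771)| = 5.652 m/s.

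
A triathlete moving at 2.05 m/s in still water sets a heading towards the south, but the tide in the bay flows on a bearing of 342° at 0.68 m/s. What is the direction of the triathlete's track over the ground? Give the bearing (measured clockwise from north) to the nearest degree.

189°

Taking east as x and north as y: velocity relative to the water = (0.000, -2.050) m/s; the water relative to ground = (-0.210, 0.647) m/s.
Velocity relative to ground = (0.000, -2.050) + (-0.210, 0.647) = (-0.210, -1.403) m/s.
Bearing = atan2(-0.21, -1.40) = 188.52° clockwise from north.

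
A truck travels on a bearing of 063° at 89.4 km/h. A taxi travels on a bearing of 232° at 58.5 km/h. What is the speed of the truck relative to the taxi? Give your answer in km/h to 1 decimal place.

Taking east as x and north as y: truck velocity = (79.656, 40.587) km/h; taxi velocity = (-46.099, -36.016) km/h.
Velocity of truck relative to taxi = (79.656, 40.587) − (-46.099, -36.016) = (125.755, 76.603) km/h.
Magnitude = |(125.755, 76.603)| = 147.249 km/h.

147.2 km/h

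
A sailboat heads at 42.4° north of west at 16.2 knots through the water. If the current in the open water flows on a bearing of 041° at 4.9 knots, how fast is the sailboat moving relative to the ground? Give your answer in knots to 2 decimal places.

Taking east as x and north as y: velocity relative to the water = (-11.963, 10.924) knots; the water relative to ground = (3.215, 3.698) knots.
Velocity relative to ground = (-11.963, 10.924) + (3.215, 3.698) = (-8.748, 14.622) knots.
Speed = |(-8.748, 14.622)| = 17.039 knots.

17.04 knots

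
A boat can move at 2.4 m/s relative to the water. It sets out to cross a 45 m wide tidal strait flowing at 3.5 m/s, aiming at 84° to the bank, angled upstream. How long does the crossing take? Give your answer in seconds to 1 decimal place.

18.9 s

The component of the boat's velocity perpendicular to the bank is 2.4 × sin 84° = 2.387 m/s.
The flow acts along the bank and has no component across it.
Time = 45 / 2.387 = 18.853 s.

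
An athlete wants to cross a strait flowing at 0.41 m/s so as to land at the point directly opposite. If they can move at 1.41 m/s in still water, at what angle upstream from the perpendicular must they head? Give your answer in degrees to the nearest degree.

17°

To cancel the current, the upstream component of the athlete's velocity must equal the flow: 1.41 sin θ = 0.41.
sin θ = 0.41 / 1.41 = 0.2908.
θ = arcsin(0.2908) = 16.905°.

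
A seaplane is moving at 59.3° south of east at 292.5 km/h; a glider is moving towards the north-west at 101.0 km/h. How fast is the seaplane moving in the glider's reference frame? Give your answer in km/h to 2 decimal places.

Taking east as x and north as y: seaplane velocity = (149.334, -251.507) km/h; glider velocity = (-71.418, 71.418) km/h.
Velocity of seaplane relative to glider = (149.334, -251.507) − (-71.418, 71.418) = (220.752, -322.925) km/h.
Magnitude = |(220.752, -322.925)| = 391.167 km/h.

391.17 km/h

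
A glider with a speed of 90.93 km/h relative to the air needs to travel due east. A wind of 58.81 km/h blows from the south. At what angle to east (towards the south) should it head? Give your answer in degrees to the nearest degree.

The wind pushes perpendicular to the desired track; the heading must have a component into the wind equal to 58.81 km/h: 90.93 sin θ = 58.81.
sin θ = 0.6468, so θ = 40.298°.

40°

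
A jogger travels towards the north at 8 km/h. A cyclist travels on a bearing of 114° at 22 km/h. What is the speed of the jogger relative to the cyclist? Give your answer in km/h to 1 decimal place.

26.3 km/h

Taking east as x and north as y: jogger velocity = (0.000, 8.000) km/h; cyclist velocity = (20.098, -8.948) km/h.
Velocity of jogger relative to cyclist = (0.000, 8.000) − (20.098, -8.948) = (-20.098, 16.948) km/h.
Magnitude = |(-20.098, 16.948)| = 26.290 km/h.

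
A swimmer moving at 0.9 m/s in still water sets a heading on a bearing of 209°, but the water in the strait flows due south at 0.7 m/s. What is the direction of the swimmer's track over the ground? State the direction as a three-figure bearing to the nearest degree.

196°

Taking east as x and north as y: velocity relative to the water = (-0.436, -0.787) m/s; the water relative to ground = (0.000, -0.700) m/s.
Velocity relative to ground = (-0.436, -0.787) + (0.000, -0.700) = (-0.436, -1.487) m/s.
Bearing = atan2(-0.44, -1.49) = 196.35° clockwise from north.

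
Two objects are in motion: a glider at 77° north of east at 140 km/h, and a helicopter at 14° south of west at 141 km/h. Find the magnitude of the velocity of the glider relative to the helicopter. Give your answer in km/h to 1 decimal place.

Taking east as x and north as y: glider velocity = (31.493, 136.412) km/h; helicopter velocity = (-136.812, -34.111) km/h.
Velocity of glider relative to helicopter = (31.493, 136.412) − (-136.812, -34.111) = (168.305, 170.523) km/h.
Magnitude = |(168.305, 170.523)| = 239.592 km/h.

239.6 km/h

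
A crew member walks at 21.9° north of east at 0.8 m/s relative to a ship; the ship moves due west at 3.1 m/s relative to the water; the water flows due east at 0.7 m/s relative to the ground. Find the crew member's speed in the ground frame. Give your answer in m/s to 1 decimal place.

In east/north components (m/s): crew member relative to ship = (0.742, 0.298); ship relative to water = (-3.100, 0.000); water relative to ground = (0.700, 0.000).
Sum = (-1.658, 0.298) m/s.
Speed = |(-1.658, 0.298)| = 1.684 m/s.

1.7 m/s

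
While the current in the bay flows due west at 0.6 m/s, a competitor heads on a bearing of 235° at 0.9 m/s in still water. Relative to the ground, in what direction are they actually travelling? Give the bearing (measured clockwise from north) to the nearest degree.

249°

Taking east as x and north as y: velocity relative to the water = (-0.737, -0.516) m/s; the water relative to ground = (-0.600, 0.000) m/s.
Velocity relative to ground = (-0.737, -0.516) + (-0.600, 0.000) = (-1.337, -0.516) m/s.
Bearing = atan2(-1.34, -0.52) = 248.89° clockwise from north.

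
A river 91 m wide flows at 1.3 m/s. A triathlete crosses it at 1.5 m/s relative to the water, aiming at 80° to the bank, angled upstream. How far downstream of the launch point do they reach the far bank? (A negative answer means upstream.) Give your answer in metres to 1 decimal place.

64.0 m

Perpendicular speed = 1.477 m/s; crossing time = 91 / 1.477 = 61.603 s.
Net downstream speed = 1.040 m/s.
Drift = 1.040 × 61.603 = 64.038 m (downstream).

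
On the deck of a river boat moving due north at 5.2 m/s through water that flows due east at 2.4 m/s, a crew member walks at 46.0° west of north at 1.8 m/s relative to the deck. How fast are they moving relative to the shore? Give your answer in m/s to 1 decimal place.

6.5 m/s

In east/north components (m/s): crew member relative to river boat = (-1.295, 1.250); river boat relative to water = (0.000, 5.200); water relative to ground = (2.400, 0.000).
Sum = (1.105, 6.450) m/s.
Speed = |(1.105, 6.450)| = 6.544 m/s.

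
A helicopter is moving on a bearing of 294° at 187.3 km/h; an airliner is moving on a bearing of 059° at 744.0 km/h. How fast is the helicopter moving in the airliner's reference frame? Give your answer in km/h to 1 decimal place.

Taking east as x and north as y: helicopter velocity = (-171.107, 76.182) km/h; airliner velocity = (637.732, 383.188) km/h.
Velocity of helicopter relative to airliner = (-171.107, 76.182) − (637.732, 383.188) = (-808.840, -307.007) km/h.
Magnitude = |(-808.840, -307.007)| = 865.144 km/h.

865.1 km/h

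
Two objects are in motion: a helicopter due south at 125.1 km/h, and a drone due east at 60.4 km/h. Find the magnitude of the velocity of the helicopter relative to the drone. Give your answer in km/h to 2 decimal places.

Taking east as x and north as y: helicopter velocity = (0.000, -125.100) km/h; drone velocity = (60.400, 0.000) km/h.
Velocity of helicopter relative to drone = (0.000, -125.100) − (60.400, 0.000) = (-60.400, -125.100) km/h.
Magnitude = |(-60.400, -125.100)| = 138.918 km/h.

138.92 km/h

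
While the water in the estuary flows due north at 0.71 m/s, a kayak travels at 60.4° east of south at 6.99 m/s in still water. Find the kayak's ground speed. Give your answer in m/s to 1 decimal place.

6.7 m/s

Taking east as x and north as y: velocity relative to the water = (6.078, -3.453) m/s; the water relative to ground = (0.000, 0.710) m/s.
Velocity relative to ground = (6.078, -3.453) + (0.000, 0.710) = (6.078, -2.743) m/s.
Speed = |(6.078, -2.743)| = 6.668 m/s.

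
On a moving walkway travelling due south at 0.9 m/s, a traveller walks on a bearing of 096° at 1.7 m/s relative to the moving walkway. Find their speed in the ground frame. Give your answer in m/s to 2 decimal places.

2.00 m/s

Taking east as x and north as y: moving walkway velocity = (0.000, -0.900) m/s; traveller velocity relative to moving walkway = (1.691, -0.178) m/s.
Velocity relative to ground = (0.000, -0.900) + (1.691, -0.178) = (1.691, -1.078) m/s.
Speed = |(1.691, -1.078)| = 2.005 m/s.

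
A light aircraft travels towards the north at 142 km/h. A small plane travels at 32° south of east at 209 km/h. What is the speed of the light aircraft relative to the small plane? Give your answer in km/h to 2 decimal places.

308.71 km/h

Taking east as x and north as y: light aircraft velocity = (0.000, 142.000) km/h; small plane velocity = (177.242, -110.753) km/h.
Velocity of light aircraft relative to small plane = (0.000, 142.000) − (177.242, -110.753) = (-177.242, 252.753) km/h.
Magnitude = |(-177.242, 252.753)| = 308.705 km/h.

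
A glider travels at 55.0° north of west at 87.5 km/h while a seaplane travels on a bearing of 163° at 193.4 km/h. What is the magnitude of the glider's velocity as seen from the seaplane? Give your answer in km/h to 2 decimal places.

Taking east as x and north as y: glider velocity = (-50.188, 71.676) km/h; seaplane velocity = (56.545, -184.949) km/h.
Velocity of glider relative to seaplane = (-50.188, 71.676) − (56.545, -184.949) = (-106.733, 256.625) km/h.
Magnitude = |(-106.733, 256.625)| = 277.936 km/h.

277.94 km/h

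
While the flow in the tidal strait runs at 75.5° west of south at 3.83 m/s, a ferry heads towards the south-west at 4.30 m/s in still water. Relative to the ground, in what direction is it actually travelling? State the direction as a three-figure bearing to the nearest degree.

239°

Taking east as x and north as y: velocity relative to the water = (-3.041, -3.041) m/s; the water relative to ground = (-3.708, -0.959) m/s.
Velocity relative to ground = (-3.041, -3.041) + (-3.708, -0.959) = (-6.749, -4.000) m/s.
Bearing = atan2(-6.75, -4.00) = 239.35° clockwise from north.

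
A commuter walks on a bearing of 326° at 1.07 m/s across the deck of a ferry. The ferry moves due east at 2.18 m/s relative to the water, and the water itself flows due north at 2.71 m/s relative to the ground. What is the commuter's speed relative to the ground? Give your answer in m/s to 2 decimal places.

In east/north components (m/s): commuter relative to ferry = (-0.598, 0.887); ferry relative to water = (2.180, 0.000); water relative to ground = (0.000, 2.710).
Sum = (1.582, 3.597) m/s.
Speed = |(1.582, 3.597)| = 3.929 m/s.

3.93 m/s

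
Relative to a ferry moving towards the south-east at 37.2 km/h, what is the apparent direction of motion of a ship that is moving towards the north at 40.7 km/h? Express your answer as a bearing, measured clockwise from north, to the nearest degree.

Taking east as x and north as y: ship velocity = (0.000, 40.700) km/h; ferry velocity = (26.304, -26.304) km/h.
Velocity of ship relative to ferry = (0.000, 40.700) − (26.304, -26.304) = (-26.304, 67.004) km/h.
Bearing = atan2(-26.30, 67.00) = 338.57° clockwise from north.

339°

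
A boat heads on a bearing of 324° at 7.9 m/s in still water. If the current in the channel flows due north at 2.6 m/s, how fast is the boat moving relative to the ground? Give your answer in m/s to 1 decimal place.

10.1 m/s

Taking east as x and north as y: velocity relative to the water = (-4.644, 6.391) m/s; the water relative to ground = (0.000, 2.600) m/s.
Velocity relative to ground = (-4.644, 6.391) + (0.000, 2.600) = (-4.644, 8.991) m/s.
Speed = |(-4.644, 8.991)| = 10.120 m/s.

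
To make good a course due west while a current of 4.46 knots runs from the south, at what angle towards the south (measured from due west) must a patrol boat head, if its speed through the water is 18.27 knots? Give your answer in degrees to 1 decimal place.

The current pushes perpendicular to the desired track; the heading must have a component into the current equal to 4.46 knots: 18.27 sin θ = 4.46.
sin θ = 0.2441, so θ = 14.130°.

14.1°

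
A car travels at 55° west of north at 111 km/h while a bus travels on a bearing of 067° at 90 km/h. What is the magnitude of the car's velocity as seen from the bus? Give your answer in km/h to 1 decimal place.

176.1 km/h

Taking east as x and north as y: car velocity = (-90.926, 63.667) km/h; bus velocity = (82.845, 35.166) km/h.
Velocity of car relative to bus = (-90.926, 63.667) − (82.845, 35.166) = (-173.771, 28.501) km/h.
Magnitude = |(-173.771, 28.501)| = 176.093 km/h.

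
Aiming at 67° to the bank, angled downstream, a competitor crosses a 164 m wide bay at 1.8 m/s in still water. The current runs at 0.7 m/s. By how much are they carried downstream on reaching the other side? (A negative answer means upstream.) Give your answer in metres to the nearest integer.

139 m

Perpendicular speed = 1.657 m/s; crossing time = 164 / 1.657 = 98.980 s.
Net downstream speed = 1.403 m/s.
Drift = 1.403 × 98.980 = 138.900 m (downstream).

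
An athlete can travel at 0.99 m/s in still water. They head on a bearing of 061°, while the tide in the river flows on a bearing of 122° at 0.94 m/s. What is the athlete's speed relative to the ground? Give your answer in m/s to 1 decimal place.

Taking east as x and north as y: velocity relative to the water = (0.866, 0.480) m/s; the water relative to ground = (0.797, -0.498) m/s.
Velocity relative to ground = (0.866, 0.480) + (0.797, -0.498) = (1.663, -0.018) m/s.
Speed = |(1.663, -0.018)| = 1.663 m/s.

1.7 m/s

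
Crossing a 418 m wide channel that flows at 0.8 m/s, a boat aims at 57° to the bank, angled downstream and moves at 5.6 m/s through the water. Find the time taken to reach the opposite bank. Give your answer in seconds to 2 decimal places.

89.00 s

The component of the boat's velocity perpendicular to the bank is 5.6 × sin 57° = 4.697 m/s.
Only the cross-stream component determines the crossing time; the current contributes nothing perpendicular to the bank.
Time = 418 / 4.697 = 89.001 s.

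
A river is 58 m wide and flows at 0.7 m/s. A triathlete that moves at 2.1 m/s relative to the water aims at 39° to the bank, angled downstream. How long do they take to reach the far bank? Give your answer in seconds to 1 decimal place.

The component of the triathlete's velocity perpendicular to the bank is 2.1 × sin 39° = 1.322 m/s.
The flow acts along the bank and has no component across it.
Time = 58 / 1.322 = 43.887 s.

43.9 s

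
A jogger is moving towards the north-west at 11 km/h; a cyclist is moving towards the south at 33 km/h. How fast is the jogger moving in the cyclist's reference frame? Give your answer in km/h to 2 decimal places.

41.51 km/h

Taking east as x and north as y: jogger velocity = (-7.778, 7.778) km/h; cyclist velocity = (0.000, -33.000) km/h.
Velocity of jogger relative to cyclist = (-7.778, 7.778) − (0.000, -33.000) = (-7.778, 40.778) km/h.
Magnitude = |(-7.778, 40.778)| = 41.513 km/h.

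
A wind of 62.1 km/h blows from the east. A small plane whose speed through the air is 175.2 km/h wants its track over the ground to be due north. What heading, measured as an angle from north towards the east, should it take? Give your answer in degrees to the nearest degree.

The wind pushes perpendicular to the desired track; the heading must have a component into the wind equal to 62.1 km/h: 175.2 sin θ = 62.1.
sin θ = 0.3545, so θ = 20.760°.

21°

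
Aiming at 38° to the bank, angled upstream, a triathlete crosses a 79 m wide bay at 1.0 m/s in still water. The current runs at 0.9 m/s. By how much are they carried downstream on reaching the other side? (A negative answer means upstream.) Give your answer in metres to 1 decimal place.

14.4 m

Perpendicular speed = 0.616 m/s; crossing time = 79 / 0.616 = 128.317 s.
Net downstream speed = 0.112 m/s.
Drift = 0.112 × 128.317 = 14.370 m (downstream).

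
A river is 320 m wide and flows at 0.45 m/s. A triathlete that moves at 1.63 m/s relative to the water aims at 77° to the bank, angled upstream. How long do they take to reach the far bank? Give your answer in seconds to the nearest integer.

201 s

The component of the triathlete's velocity perpendicular to the bank is 1.63 × sin 77° = 1.588 m/s.
Only the cross-stream component determines the crossing time; the current contributes nothing perpendicular to the bank.
Time = 320 / 1.588 = 201.483 s.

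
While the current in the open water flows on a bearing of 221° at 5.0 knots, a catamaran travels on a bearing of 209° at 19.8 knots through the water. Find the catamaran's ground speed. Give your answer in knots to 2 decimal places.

24.71 knots

Taking east as x and north as y: velocity relative to the water = (-9.599, -17.317) knots; the water relative to ground = (-3.280, -3.774) knots.
Velocity relative to ground = (-9.599, -17.317) + (-3.280, -3.774) = (-12.880, -21.091) knots.
Speed = |(-12.880, -21.091)| = 24.713 knots.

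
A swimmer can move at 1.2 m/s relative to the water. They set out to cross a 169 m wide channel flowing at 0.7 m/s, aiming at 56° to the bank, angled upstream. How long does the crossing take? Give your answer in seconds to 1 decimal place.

The component of the swimmer's velocity perpendicular to the bank is 1.2 × sin 56° = 0.995 m/s.
Only the cross-stream component determines the crossing time; the current contributes nothing perpendicular to the bank.
Time = 169 / 0.995 = 169.876 s.

169.9 s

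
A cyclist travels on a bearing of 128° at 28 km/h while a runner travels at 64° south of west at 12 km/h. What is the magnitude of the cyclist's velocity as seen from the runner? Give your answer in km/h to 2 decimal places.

Taking east as x and north as y: cyclist velocity = (22.064, -17.239) km/h; runner velocity = (-5.260, -10.786) km/h.
Velocity of cyclist relative to runner = (22.064, -17.239) − (-5.260, -10.786) = (27.325, -6.453) km/h.
Magnitude = |(27.325, -6.453)| = 28.076 km/h.

28.08 km/h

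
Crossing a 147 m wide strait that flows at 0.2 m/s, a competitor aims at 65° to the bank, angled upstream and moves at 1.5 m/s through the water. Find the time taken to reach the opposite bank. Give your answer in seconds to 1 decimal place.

108.1 s

The component of the competitor's velocity perpendicular to the bank is 1.5 × sin 65° = 1.359 m/s.
Only the cross-stream component determines the crossing time; the current contributes nothing perpendicular to the bank.
Time = 147 / 1.359 = 108.131 s.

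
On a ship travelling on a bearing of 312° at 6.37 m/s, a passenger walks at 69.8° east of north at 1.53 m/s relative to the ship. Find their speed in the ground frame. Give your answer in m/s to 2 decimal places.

Taking east as x and north as y: ship velocity = (-4.734, 4.262) m/s; passenger velocity relative to ship = (1.436, 0.528) m/s.
Velocity relative to ground = (-4.734, 4.262) + (1.436, 0.528) = (-3.298, 4.791) m/s.
Speed = |(-3.298, 4.791)| = 5.816 m/s.

5.82 m/s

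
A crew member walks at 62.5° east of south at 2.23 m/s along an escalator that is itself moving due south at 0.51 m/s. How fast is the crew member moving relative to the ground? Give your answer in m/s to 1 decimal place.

Taking east as x and north as y: escalator velocity = (0.000, -0.510) m/s; crew member velocity relative to escalator = (1.978, -1.030) m/s.
Velocity relative to ground = (0.000, -0.510) + (1.978, -1.030) = (1.978, -1.540) m/s.
Speed = |(1.978, -1.540)| = 2.507 m/s.

2.5 m/s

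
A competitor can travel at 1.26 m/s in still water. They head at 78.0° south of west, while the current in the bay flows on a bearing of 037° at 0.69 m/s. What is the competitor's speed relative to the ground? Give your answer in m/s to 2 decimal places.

0.70 m/s

Taking east as x and north as y: velocity relative to the water = (-0.262, -1.232) m/s; the water relative to ground = (0.415, 0.551) m/s.
Velocity relative to ground = (-0.262, -1.232) + (0.415, 0.551) = (0.153, -0.681) m/s.
Speed = |(0.153, -0.681)| = 0.698 m/s.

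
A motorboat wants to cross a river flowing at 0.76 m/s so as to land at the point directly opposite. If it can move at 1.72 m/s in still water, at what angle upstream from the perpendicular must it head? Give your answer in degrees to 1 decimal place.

26.2°

To cancel the current, the upstream component of the motorboat's velocity must equal the flow: 1.72 sin θ = 0.76.
sin θ = 0.76 / 1.72 = 0.4419.
θ = arcsin(0.4419) = 26.223°.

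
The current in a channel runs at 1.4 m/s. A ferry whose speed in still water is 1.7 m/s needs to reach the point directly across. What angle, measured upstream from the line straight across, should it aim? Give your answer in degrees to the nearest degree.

55°

To cancel the current, the upstream component of the ferry's velocity must equal the flow: 1.7 sin θ = 1.4.
sin θ = 1.4 / 1.7 = 0.8235.
θ = arcsin(0.8235) = 55.440°.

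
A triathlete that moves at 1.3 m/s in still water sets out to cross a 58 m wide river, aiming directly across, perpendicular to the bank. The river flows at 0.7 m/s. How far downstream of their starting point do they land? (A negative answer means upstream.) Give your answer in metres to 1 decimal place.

31.2 m

Perpendicular speed = 1.300 m/s; crossing time = 58 / 1.300 = 44.615 s.
Net downstream speed = 0.700 m/s.
Drift = 0.700 × 44.615 = 31.231 m (downstream).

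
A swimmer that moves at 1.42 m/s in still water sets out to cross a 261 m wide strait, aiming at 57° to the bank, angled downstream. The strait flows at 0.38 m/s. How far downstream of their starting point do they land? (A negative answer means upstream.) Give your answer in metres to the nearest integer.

Perpendicular speed = 1.191 m/s; crossing time = 261 / 1.191 = 219.160 s.
Net downstream speed = 1.153 m/s.
Drift = 1.153 × 219.160 = 252.776 m (downstream).

253 m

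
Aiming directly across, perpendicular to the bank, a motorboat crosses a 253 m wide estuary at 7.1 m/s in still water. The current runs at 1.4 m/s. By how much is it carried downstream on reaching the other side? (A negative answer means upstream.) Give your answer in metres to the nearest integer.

Perpendicular speed = 7.100 m/s; crossing time = 253 / 7.100 = 35.634 s.
Net downstream speed = 1.400 m/s.
Drift = 1.400 × 35.634 = 49.887 m (downstream).

50 m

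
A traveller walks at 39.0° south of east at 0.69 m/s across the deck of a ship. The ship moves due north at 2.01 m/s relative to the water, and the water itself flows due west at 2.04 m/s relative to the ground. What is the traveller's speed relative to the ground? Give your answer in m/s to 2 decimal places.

2.18 m/s

In east/north components (m/s): traveller relative to ship = (0.536, -0.434); ship relative to water = (0.000, 2.010); water relative to ground = (-2.040, 0.000).
Sum = (-1.504, 1.576) m/s.
Speed = |(-1.504, 1.576)| = 2.178 m/s.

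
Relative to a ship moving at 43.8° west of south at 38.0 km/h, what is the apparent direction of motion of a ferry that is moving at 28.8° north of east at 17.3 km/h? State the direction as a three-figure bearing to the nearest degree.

049°

Taking east as x and north as y: ferry velocity = (15.160, 8.334) km/h; ship velocity = (-26.301, -27.427) km/h.
Velocity of ferry relative to ship = (15.160, 8.334) − (-26.301, -27.427) = (41.462, 35.761) km/h.
Bearing = atan2(41.46, 35.76) = 49.22° clockwise from north.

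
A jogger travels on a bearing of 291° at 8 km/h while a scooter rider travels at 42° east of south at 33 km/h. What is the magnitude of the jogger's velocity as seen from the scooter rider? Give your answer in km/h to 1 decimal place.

40.3 km/h

Taking east as x and north as y: jogger velocity = (-7.469, 2.867) km/h; scooter rider velocity = (22.081, -24.524) km/h.
Velocity of jogger relative to scooter rider = (-7.469, 2.867) − (22.081, -24.524) = (-29.550, 27.391) km/h.
Magnitude = |(-29.550, 27.391)| = 40.292 km/h.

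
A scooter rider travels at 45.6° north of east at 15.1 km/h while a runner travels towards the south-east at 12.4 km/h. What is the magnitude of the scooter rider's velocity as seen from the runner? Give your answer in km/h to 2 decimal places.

19.64 km/h

Taking east as x and north as y: scooter rider velocity = (10.565, 10.789) km/h; runner velocity = (8.768, -8.768) km/h.
Velocity of scooter rider relative to runner = (10.565, 10.789) − (8.768, -8.768) = (1.797, 19.557) km/h.
Magnitude = |(1.797, 19.557)| = 19.639 km/h.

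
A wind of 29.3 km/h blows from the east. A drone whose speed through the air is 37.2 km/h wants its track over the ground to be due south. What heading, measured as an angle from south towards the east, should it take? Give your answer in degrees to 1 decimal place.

The wind pushes perpendicular to the desired track; the heading must have a component into the wind equal to 29.3 km/h: 37.2 sin θ = 29.3.
sin θ = 0.7876, so θ = 51.965°.

52.0°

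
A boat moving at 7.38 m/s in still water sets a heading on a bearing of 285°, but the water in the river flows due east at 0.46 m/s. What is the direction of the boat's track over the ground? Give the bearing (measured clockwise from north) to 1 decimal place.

286.0°

Taking east as x and north as y: velocity relative to the water = (-7.129, 1.910) m/s; the water relative to ground = (0.460, 0.000) m/s.
Velocity relative to ground = (-7.129, 1.910) + (0.460, 0.000) = (-6.669, 1.910) m/s.
Bearing = atan2(-6.67, 1.91) = 285.98° clockwise from north.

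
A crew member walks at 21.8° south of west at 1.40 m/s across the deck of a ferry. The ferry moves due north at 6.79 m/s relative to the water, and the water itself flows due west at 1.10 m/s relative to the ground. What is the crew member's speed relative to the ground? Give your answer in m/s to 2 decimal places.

6.71 m/s

In east/north components (m/s): crew member relative to ferry = (-1.300, -0.520); ferry relative to water = (0.000, 6.790); water relative to ground = (-1.100, 0.000).
Sum = (-2.400, 6.270) m/s.
Speed = |(-2.400, 6.270)| = 6.714 m/s.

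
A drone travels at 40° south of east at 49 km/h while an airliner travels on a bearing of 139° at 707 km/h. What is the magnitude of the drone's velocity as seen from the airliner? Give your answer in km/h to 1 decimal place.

658.6 km/h

Taking east as x and north as y: drone velocity = (37.536, -31.497) km/h; airliner velocity = (463.834, -533.580) km/h.
Velocity of drone relative to airliner = (37.536, -31.497) − (463.834, -533.580) = (-426.298, 502.083) km/h.
Magnitude = |(-426.298, 502.083)| = 658.648 km/h.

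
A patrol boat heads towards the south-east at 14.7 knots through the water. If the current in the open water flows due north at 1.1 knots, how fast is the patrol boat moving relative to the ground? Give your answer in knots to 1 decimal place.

13.9 knots

Taking east as x and north as y: velocity relative to the water = (10.394, -10.394) knots; the water relative to ground = (0.000, 1.100) knots.
Velocity relative to ground = (10.394, -10.394) + (0.000, 1.100) = (10.394, -9.294) knots.
Speed = |(10.394, -9.294)| = 13.944 knots.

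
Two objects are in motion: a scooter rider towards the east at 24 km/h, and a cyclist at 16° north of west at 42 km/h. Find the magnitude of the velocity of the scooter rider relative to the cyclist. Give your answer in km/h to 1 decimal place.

65.4 km/h

Taking east as x and north as y: scooter rider velocity = (24.000, 0.000) km/h; cyclist velocity = (-40.373, 11.577) km/h.
Velocity of scooter rider relative to cyclist = (24.000, 0.000) − (-40.373, 11.577) = (64.373, -11.577) km/h.
Magnitude = |(64.373, -11.577)| = 65.406 km/h.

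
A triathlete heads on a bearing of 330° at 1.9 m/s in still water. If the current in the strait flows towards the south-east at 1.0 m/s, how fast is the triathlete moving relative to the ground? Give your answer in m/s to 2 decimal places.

0.97 m/s

Taking east as x and north as y: velocity relative to the water = (-0.950, 1.645) m/s; the water relative to ground = (0.707, -0.707) m/s.
Velocity relative to ground = (-0.950, 1.645) + (0.707, -0.707) = (-0.243, 0.938) m/s.
Speed = |(-0.243, 0.938)| = 0.969 m/s.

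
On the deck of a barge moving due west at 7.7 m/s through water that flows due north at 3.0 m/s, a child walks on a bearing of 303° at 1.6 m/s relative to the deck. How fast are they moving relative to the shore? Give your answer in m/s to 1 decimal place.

In east/north components (m/s): child relative to barge = (-1.342, 0.871); barge relative to water = (-7.700, 0.000); water relative to ground = (0.000, 3.000).
Sum = (-9.042, 3.871) m/s.
Speed = |(-9.042, 3.871)| = 9.836 m/s.

9.8 m/s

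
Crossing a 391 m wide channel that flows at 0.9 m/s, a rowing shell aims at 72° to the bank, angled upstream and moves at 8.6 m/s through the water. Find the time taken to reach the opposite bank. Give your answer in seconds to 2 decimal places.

The component of the rowing shell's velocity perpendicular to the bank is 8.6 × sin 72° = 8.179 m/s.
Only the cross-stream component determines the crossing time; the current contributes nothing perpendicular to the bank.
Time = 391 / 8.179 = 47.805 s.

47.80 s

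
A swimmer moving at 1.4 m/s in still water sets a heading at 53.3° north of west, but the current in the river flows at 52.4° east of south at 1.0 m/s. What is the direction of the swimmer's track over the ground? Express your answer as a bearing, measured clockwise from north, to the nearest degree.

355°

Taking east as x and north as y: velocity relative to the water = (-0.837, 1.122) m/s; the water relative to ground = (0.792, -0.610) m/s.
Velocity relative to ground = (-0.837, 1.122) + (0.792, -0.610) = (-0.044, 0.512) m/s.
Bearing = atan2(-0.04, 0.51) = 355.05° clockwise from north.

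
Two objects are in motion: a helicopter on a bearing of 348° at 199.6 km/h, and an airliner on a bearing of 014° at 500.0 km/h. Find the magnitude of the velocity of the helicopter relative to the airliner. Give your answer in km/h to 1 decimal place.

332.3 km/h

Taking east as x and north as y: helicopter velocity = (-41.499, 195.238) km/h; airliner velocity = (120.961, 485.148) km/h.
Velocity of helicopter relative to airliner = (-41.499, 195.238) − (120.961, 485.148) = (-162.460, -289.910) km/h.
Magnitude = |(-162.460, -289.910)| = 332.326 km/h.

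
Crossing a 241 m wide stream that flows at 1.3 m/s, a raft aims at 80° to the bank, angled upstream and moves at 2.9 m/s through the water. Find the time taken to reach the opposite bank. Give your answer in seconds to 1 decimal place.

The component of the raft's velocity perpendicular to the bank is 2.9 × sin 80° = 2.856 m/s.
Only the cross-stream component determines the crossing time; the current contributes nothing perpendicular to the bank.
Time = 241 / 2.856 = 84.385 s.

84.4 s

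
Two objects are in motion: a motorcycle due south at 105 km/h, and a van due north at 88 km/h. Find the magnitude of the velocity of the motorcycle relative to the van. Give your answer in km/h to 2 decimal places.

193.00 km/h

Taking east as x and north as y: motorcycle velocity = (0.000, -105.000) km/h; van velocity = (0.000, 88.000) km/h.
Velocity of motorcycle relative to van = (0.000, -105.000) − (0.000, 88.000) = (0.000, -193.000) km/h.
Magnitude = |(0.000, -193.000)| = 193.000 km/h.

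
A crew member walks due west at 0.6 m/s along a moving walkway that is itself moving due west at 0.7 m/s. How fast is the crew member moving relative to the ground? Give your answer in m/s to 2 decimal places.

1.30 m/s

Taking east as x and north as y: moving walkway velocity = (-0.700, 0.000) m/s; crew member velocity relative to moving walkway = (-0.600, 0.000) m/s.
Velocity relative to ground = (-0.700, 0.000) + (-0.600, 0.000) = (-1.300, 0.000) m/s.
Speed = |(-1.300, 0.000)| = 1.300 m/s.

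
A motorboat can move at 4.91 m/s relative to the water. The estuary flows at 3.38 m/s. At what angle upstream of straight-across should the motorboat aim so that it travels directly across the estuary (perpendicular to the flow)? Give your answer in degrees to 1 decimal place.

To cancel the current, the upstream component of the motorboat's velocity must equal the flow: 4.91 sin θ = 3.38.
sin θ = 3.38 / 4.91 = 0.6884.
θ = arcsin(0.6884) = 43.503°.

43.5°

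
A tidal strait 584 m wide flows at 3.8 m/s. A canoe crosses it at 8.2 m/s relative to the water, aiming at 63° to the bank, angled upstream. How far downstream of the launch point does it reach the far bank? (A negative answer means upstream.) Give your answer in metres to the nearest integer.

6 m

Perpendicular speed = 7.306 m/s; crossing time = 584 / 7.306 = 79.932 s.
Net downstream speed = 0.077 m/s.
Drift = 0.077 × 79.932 = 6.177 m (downstream).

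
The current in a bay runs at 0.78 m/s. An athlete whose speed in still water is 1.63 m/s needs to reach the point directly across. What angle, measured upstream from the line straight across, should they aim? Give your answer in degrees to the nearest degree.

29°

To cancel the current, the upstream component of the athlete's velocity must equal the flow: 1.63 sin θ = 0.78.
sin θ = 0.78 / 1.63 = 0.4785.
θ = arcsin(0.4785) = 28.589°.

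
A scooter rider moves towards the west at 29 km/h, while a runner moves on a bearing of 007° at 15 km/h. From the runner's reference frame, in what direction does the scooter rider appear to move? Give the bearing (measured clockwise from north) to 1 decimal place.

Taking east as x and north as y: scooter rider velocity = (-29.000, 0.000) km/h; runner velocity = (1.828, 14.888) km/h.
Velocity of scooter rider relative to runner = (-29.000, 0.000) − (1.828, 14.888) = (-30.828, -14.888) km/h.
Bearing = atan2(-30.83, -14.89) = 244.22° clockwise from north.

244.2°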